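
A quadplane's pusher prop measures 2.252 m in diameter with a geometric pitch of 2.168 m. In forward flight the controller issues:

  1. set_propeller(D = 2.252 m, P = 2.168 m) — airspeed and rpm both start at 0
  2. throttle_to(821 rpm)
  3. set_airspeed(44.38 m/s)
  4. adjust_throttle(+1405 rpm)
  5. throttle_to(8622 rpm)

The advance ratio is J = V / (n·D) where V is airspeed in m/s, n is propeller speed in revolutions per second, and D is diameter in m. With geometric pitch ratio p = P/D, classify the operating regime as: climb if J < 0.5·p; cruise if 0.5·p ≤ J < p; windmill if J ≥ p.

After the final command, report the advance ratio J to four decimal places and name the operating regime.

set_propeller: D = 2.252 m, P = 2.168 m (p = P/D = 0.962700); state ← (V=0, rpm=0)
throttle_to(821): rpm ← 821
set_airspeed(44.38): V ← 44.38 m/s
adjust_throttle(+1405): rpm ← 821 +1405 = 2226
throttle_to(8622): rpm ← 8622
final state: V = 44.38 m/s, rpm = 8622 → n = rpm/60 = 143.700000 rev/s
J = V / (n·D) = 44.38 / (143.700000 × 2.252) = 0.137139
regime bands: climb J<0.4813 | cruise [0.4813, 0.9627) | windmill J≥0.9627
J = 0.1371 → climb

J = 0.1371, regime = climb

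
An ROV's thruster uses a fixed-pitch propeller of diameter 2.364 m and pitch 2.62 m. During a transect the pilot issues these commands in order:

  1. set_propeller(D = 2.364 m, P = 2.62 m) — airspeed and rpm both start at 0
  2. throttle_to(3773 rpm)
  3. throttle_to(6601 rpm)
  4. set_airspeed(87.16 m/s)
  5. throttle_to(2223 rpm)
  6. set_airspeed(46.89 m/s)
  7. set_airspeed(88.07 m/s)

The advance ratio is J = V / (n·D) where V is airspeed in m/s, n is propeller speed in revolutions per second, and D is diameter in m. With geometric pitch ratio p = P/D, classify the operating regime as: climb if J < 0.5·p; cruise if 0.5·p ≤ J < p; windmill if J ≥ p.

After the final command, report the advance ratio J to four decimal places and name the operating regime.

set_propeller: D = 2.364 m, P = 2.62 m (p = P/D = 1.108291); state ← (V=0, rpm=0)
throttle_to(3773): rpm ← 3773
throttle_to(6601): rpm ← 6601
set_airspeed(87.16): V ← 87.16 m/s
throttle_to(2223): rpm ← 2223
set_airspeed(46.89): V ← 46.89 m/s
set_airspeed(88.07): V ← 88.07 m/s
final state: V = 88.07 m/s, rpm = 2223 → n = rpm/60 = 37.050000 rev/s
J = V / (n·D) = 88.07 / (37.050000 × 2.364) = 1.005524
regime bands: climb J<0.5541 | cruise [0.5541, 1.1083) | windmill J≥1.1083
J = 1.0055 → cruise

J = 1.0055, regime = cruise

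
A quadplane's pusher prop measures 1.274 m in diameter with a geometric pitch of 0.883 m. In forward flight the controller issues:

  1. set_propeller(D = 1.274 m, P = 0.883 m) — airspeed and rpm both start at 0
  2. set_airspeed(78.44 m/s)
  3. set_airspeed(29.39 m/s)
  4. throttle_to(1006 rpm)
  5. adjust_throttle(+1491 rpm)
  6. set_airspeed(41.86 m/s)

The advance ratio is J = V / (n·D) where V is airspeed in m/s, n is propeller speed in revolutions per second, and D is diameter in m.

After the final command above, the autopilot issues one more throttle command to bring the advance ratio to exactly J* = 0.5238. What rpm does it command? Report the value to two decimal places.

set_propeller: D = 1.274 m, P = 0.883 m (p = P/D = 0.693093); state ← (V=0, rpm=0)
set_airspeed(78.44): V ← 78.44 m/s
set_airspeed(29.39): V ← 29.39 m/s
throttle_to(1006): rpm ← 1006
adjust_throttle(+1491): rpm ← 1006 +1491 = 2497
set_airspeed(41.86): V ← 41.86 m/s
final state: V = 41.86 m/s, rpm = 2497 → n = rpm/60 = 41.616667 rev/s
target J* = 0.5238; solve J* = V/(n·D) for n: n = V/(J*·D) = 41.86/(0.5238 × 1.274) = 62.728413 rev/s
rpm = 60·n = 3763.704795

rpm = 3763.70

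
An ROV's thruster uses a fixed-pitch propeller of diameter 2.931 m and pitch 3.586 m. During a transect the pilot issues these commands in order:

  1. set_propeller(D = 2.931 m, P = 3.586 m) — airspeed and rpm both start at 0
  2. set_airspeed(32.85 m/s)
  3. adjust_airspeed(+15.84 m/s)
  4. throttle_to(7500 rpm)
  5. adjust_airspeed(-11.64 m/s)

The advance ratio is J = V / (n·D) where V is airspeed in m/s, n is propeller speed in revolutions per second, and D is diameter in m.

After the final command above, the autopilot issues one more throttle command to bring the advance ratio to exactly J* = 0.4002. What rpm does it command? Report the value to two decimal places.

rpm = 1895.16

set_propeller: D = 2.931 m, P = 3.586 m (p = P/D = 1.223473); state ← (V=0, rpm=0)
set_airspeed(32.85): V ← 32.85 m/s
adjust_airspeed(+15.84): V ← 32.85 +15.84 = 48.69 m/s
throttle_to(7500): rpm ← 7500
adjust_airspeed(-11.64): V ← 48.69 -11.64 = 37.05 m/s
final state: V = 37.05 m/s, rpm = 7500 → n = rpm/60 = 125.000000 rev/s
target J* = 0.4002; solve J* = V/(n·D) for n: n = V/(J*·D) = 37.05/(0.4002 × 2.931) = 31.586049 rev/s
rpm = 60·n = 1895.162961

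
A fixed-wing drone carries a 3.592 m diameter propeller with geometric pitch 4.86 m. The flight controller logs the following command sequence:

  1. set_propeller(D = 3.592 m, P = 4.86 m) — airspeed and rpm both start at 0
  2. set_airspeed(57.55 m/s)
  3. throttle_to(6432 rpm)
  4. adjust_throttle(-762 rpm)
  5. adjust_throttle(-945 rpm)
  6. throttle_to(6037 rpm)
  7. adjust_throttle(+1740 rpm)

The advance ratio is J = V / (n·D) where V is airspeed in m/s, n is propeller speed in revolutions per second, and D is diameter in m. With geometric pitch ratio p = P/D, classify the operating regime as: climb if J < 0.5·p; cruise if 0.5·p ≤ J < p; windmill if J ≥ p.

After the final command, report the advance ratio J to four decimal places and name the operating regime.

set_propeller: D = 3.592 m, P = 4.86 m (p = P/D = 1.353007); state ← (V=0, rpm=0)
set_airspeed(57.55): V ← 57.55 m/s
throttle_to(6432): rpm ← 6432
adjust_throttle(-762): rpm ← 6432 -762 = 5670
adjust_throttle(-945): rpm ← 5670 -945 = 4725
throttle_to(6037): rpm ← 6037
adjust_throttle(+1740): rpm ← 6037 +1740 = 7777
final state: V = 57.55 m/s, rpm = 7777 → n = rpm/60 = 129.616667 rev/s
J = V / (n·D) = 57.55 / (129.616667 × 3.592) = 0.123608
regime bands: climb J<0.6765 | cruise [0.6765, 1.3530) | windmill J≥1.3530
J = 0.1236 → climb

J = 0.1236, regime = climb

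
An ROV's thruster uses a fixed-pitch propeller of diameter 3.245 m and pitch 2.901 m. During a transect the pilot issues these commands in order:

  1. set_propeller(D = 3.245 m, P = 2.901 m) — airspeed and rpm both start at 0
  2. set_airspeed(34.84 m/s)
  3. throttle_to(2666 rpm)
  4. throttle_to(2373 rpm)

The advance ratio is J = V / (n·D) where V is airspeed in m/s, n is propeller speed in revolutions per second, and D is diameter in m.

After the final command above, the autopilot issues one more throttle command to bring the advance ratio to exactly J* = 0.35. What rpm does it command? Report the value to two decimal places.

rpm = 1840.55

set_propeller: D = 3.245 m, P = 2.901 m (p = P/D = 0.893991); state ← (V=0, rpm=0)
set_airspeed(34.84): V ← 34.84 m/s
throttle_to(2666): rpm ← 2666
throttle_to(2373): rpm ← 2373
final state: V = 34.84 m/s, rpm = 2373 → n = rpm/60 = 39.550000 rev/s
target J* = 0.35; solve J* = V/(n·D) for n: n = V/(J*·D) = 34.84/(0.35 × 3.245) = 30.675765 rev/s
rpm = 60·n = 1840.545895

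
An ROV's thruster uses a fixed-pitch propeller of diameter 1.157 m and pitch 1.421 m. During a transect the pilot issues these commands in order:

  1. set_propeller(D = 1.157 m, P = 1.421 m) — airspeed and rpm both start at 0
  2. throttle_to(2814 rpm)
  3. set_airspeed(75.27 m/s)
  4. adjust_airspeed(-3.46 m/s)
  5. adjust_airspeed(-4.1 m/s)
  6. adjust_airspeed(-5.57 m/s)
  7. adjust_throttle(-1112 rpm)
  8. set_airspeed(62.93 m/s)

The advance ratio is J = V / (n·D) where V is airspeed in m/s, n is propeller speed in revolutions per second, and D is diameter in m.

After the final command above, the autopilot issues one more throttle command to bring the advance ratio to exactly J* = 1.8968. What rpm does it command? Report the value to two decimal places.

rpm = 1720.50

set_propeller: D = 1.157 m, P = 1.421 m (p = P/D = 1.228176); state ← (V=0, rpm=0)
throttle_to(2814): rpm ← 2814
set_airspeed(75.27): V ← 75.27 m/s
adjust_airspeed(-3.46): V ← 75.27 -3.46 = 71.81 m/s
adjust_airspeed(-4.1): V ← 71.81 -4.1 = 67.71 m/s
adjust_airspeed(-5.57): V ← 67.71 -5.57 = 62.14 m/s
adjust_throttle(-1112): rpm ← 2814 -1112 = 1702
set_airspeed(62.93): V ← 62.93 m/s
final state: V = 62.93 m/s, rpm = 1702 → n = rpm/60 = 28.366667 rev/s
target J* = 1.8968; solve J* = V/(n·D) for n: n = V/(J*·D) = 62.93/(1.8968 × 1.157) = 28.674961 rev/s
rpm = 60·n = 1720.497644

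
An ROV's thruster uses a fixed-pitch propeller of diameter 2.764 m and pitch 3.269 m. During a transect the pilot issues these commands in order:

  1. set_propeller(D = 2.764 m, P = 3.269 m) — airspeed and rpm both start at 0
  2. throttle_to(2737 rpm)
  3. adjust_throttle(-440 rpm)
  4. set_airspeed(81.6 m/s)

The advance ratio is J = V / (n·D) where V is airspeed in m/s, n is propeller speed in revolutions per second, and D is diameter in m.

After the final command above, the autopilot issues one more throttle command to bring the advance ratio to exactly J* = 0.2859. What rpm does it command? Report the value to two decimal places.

rpm = 6195.68

set_propeller: D = 2.764 m, P = 3.269 m (p = P/D = 1.182706); state ← (V=0, rpm=0)
throttle_to(2737): rpm ← 2737
adjust_throttle(-440): rpm ← 2737 -440 = 2297
set_airspeed(81.6): V ← 81.6 m/s
final state: V = 81.6 m/s, rpm = 2297 → n = rpm/60 = 38.283333 rev/s
target J* = 0.2859; solve J* = V/(n·D) for n: n = V/(J*·D) = 81.6/(0.2859 × 2.764) = 103.261390 rev/s
rpm = 60·n = 6195.683370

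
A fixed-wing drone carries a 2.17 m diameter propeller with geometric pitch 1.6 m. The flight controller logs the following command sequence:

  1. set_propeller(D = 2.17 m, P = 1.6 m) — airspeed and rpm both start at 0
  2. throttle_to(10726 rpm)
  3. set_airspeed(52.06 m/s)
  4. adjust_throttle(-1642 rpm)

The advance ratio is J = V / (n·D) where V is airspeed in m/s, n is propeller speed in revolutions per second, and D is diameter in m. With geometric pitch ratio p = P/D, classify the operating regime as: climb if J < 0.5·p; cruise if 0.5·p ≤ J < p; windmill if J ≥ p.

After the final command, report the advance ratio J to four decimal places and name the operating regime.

J = 0.1585, regime = climb

set_propeller: D = 2.17 m, P = 1.6 m (p = P/D = 0.737327); state ← (V=0, rpm=0)
throttle_to(10726): rpm ← 10726
set_airspeed(52.06): V ← 52.06 m/s
adjust_throttle(-1642): rpm ← 10726 -1642 = 9084
final state: V = 52.06 m/s, rpm = 9084 → n = rpm/60 = 151.400000 rev/s
J = V / (n·D) = 52.06 / (151.400000 × 2.17) = 0.158460
regime bands: climb J<0.3687 | cruise [0.3687, 0.7373) | windmill J≥0.7373
J = 0.1585 → climb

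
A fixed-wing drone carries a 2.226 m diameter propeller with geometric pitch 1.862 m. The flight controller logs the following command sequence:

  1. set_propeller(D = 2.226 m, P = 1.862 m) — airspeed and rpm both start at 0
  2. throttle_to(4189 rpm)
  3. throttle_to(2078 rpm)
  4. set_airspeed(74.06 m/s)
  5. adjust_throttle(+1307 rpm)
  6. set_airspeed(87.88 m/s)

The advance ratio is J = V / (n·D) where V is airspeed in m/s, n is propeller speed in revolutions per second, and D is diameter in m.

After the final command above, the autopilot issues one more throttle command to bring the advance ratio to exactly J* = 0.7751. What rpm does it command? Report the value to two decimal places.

set_propeller: D = 2.226 m, P = 1.862 m (p = P/D = 0.836478); state ← (V=0, rpm=0)
throttle_to(4189): rpm ← 4189
throttle_to(2078): rpm ← 2078
set_airspeed(74.06): V ← 74.06 m/s
adjust_throttle(+1307): rpm ← 2078 +1307 = 3385
set_airspeed(87.88): V ← 87.88 m/s
final state: V = 87.88 m/s, rpm = 3385 → n = rpm/60 = 56.416667 rev/s
target J* = 0.7751; solve J* = V/(n·D) for n: n = V/(J*·D) = 87.88/(0.7751 × 2.226) = 50.933926 rev/s
rpm = 60·n = 3056.035548

rpm = 3056.04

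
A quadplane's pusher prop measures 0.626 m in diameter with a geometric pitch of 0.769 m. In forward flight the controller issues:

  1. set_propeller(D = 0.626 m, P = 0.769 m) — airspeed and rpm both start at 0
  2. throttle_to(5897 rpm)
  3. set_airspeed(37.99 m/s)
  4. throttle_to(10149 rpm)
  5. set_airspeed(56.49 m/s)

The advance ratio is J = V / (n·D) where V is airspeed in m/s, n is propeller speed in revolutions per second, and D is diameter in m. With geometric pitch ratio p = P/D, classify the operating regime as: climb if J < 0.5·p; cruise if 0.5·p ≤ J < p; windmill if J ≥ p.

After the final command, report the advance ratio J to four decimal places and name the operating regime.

set_propeller: D = 0.626 m, P = 0.769 m (p = P/D = 1.228435); state ← (V=0, rpm=0)
throttle_to(5897): rpm ← 5897
set_airspeed(37.99): V ← 37.99 m/s
throttle_to(10149): rpm ← 10149
set_airspeed(56.49): V ← 56.49 m/s
final state: V = 56.49 m/s, rpm = 10149 → n = rpm/60 = 169.150000 rev/s
J = V / (n·D) = 56.49 / (169.150000 × 0.626) = 0.533489
regime bands: climb J<0.6142 | cruise [0.6142, 1.2284) | windmill J≥1.2284
J = 0.5335 → climb

J = 0.5335, regime = climb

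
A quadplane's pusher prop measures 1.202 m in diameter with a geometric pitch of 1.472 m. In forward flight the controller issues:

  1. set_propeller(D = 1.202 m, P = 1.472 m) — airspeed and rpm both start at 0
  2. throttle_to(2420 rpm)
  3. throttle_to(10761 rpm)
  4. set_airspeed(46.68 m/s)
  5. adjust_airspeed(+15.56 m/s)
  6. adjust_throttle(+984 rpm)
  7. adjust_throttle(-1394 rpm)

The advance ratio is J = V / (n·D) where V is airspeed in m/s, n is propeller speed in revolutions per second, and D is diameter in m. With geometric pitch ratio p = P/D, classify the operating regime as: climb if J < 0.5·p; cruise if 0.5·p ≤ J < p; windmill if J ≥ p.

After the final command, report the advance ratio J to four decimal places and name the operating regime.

J = 0.3001, regime = climb

set_propeller: D = 1.202 m, P = 1.472 m (p = P/D = 1.224626); state ← (V=0, rpm=0)
throttle_to(2420): rpm ← 2420
throttle_to(10761): rpm ← 10761
set_airspeed(46.68): V ← 46.68 m/s
adjust_airspeed(+15.56): V ← 46.68 +15.56 = 62.24 m/s
adjust_throttle(+984): rpm ← 10761 +984 = 11745
adjust_throttle(-1394): rpm ← 11745 -1394 = 10351
final state: V = 62.24 m/s, rpm = 10351 → n = rpm/60 = 172.516667 rev/s
J = V / (n·D) = 62.24 / (172.516667 × 1.202) = 0.300147
regime bands: climb J<0.6123 | cruise [0.6123, 1.2246) | windmill J≥1.2246
J = 0.3001 → climb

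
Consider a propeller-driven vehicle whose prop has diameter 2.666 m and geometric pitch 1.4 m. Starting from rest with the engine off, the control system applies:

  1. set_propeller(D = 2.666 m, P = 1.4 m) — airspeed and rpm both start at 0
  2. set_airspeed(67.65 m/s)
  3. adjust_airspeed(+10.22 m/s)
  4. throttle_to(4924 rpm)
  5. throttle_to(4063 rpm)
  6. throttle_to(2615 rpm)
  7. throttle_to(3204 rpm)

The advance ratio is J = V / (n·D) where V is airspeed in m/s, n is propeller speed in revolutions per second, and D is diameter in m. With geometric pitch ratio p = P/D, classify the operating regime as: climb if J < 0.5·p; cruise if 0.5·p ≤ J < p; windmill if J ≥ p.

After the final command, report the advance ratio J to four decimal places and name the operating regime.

set_propeller: D = 2.666 m, P = 1.4 m (p = P/D = 0.525131); state ← (V=0, rpm=0)
set_airspeed(67.65): V ← 67.65 m/s
adjust_airspeed(+10.22): V ← 67.65 +10.22 = 77.87 m/s
throttle_to(4924): rpm ← 4924
throttle_to(4063): rpm ← 4063
throttle_to(2615): rpm ← 2615
throttle_to(3204): rpm ← 3204
final state: V = 77.87 m/s, rpm = 3204 → n = rpm/60 = 53.400000 rev/s
J = V / (n·D) = 77.87 / (53.400000 × 2.666) = 0.546977
regime bands: climb J<0.2626 | cruise [0.2626, 0.5251) | windmill J≥0.5251
J = 0.5470 → windmill

J = 0.5470, regime = windmill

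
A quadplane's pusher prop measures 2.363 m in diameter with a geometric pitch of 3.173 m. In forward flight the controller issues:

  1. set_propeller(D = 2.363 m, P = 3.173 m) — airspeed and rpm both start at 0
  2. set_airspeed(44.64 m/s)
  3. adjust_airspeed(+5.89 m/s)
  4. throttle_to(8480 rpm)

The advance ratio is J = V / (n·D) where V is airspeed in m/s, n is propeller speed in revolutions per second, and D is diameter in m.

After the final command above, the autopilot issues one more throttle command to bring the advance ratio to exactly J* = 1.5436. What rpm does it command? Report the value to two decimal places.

rpm = 831.19

set_propeller: D = 2.363 m, P = 3.173 m (p = P/D = 1.342785); state ← (V=0, rpm=0)
set_airspeed(44.64): V ← 44.64 m/s
adjust_airspeed(+5.89): V ← 44.64 +5.89 = 50.53 m/s
throttle_to(8480): rpm ← 8480
final state: V = 50.53 m/s, rpm = 8480 → n = rpm/60 = 141.333333 rev/s
target J* = 1.5436; solve J* = V/(n·D) for n: n = V/(J*·D) = 50.53/(1.5436 × 2.363) = 13.853222 rev/s
rpm = 60·n = 831.193344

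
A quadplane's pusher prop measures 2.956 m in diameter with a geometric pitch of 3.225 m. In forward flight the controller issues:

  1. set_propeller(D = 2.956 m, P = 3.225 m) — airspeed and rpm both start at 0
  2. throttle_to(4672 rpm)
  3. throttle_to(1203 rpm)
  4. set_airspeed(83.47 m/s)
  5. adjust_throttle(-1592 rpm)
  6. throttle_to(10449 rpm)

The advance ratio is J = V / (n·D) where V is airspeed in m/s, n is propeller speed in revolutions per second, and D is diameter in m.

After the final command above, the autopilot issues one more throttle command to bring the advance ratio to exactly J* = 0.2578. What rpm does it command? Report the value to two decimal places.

set_propeller: D = 2.956 m, P = 3.225 m (p = P/D = 1.091001); state ← (V=0, rpm=0)
throttle_to(4672): rpm ← 4672
throttle_to(1203): rpm ← 1203
set_airspeed(83.47): V ← 83.47 m/s
adjust_throttle(-1592): rpm ← 1203 -1592 = -389
throttle_to(10449): rpm ← 10449
final state: V = 83.47 m/s, rpm = 10449 → n = rpm/60 = 174.150000 rev/s
target J* = 0.2578; solve J* = V/(n·D) for n: n = V/(J*·D) = 83.47/(0.2578 × 2.956) = 109.532518 rev/s
rpm = 60·n = 6571.951067

rpm = 6571.95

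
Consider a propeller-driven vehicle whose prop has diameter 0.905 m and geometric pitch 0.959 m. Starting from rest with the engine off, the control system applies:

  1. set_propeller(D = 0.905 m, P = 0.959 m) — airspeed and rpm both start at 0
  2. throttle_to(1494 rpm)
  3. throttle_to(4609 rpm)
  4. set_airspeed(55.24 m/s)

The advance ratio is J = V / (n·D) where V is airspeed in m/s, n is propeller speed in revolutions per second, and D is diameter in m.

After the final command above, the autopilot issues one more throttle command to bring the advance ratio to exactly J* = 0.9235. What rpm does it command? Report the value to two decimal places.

set_propeller: D = 0.905 m, P = 0.959 m (p = P/D = 1.059669); state ← (V=0, rpm=0)
throttle_to(1494): rpm ← 1494
throttle_to(4609): rpm ← 4609
set_airspeed(55.24): V ← 55.24 m/s
final state: V = 55.24 m/s, rpm = 4609 → n = rpm/60 = 76.816667 rev/s
target J* = 0.9235; solve J* = V/(n·D) for n: n = V/(J*·D) = 55.24/(0.9235 × 0.905) = 66.094937 rev/s
rpm = 60·n = 3965.696201

rpm = 3965.70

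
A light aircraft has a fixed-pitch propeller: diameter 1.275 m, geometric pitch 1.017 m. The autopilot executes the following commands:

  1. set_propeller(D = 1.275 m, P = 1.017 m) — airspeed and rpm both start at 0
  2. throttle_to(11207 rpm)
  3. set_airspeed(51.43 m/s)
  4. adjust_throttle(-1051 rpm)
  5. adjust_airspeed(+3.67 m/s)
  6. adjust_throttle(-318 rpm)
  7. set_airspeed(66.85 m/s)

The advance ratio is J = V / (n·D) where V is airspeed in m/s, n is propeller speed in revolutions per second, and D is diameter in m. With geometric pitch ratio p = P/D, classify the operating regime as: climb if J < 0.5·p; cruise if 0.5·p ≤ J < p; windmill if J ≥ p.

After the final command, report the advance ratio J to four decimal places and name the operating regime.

set_propeller: D = 1.275 m, P = 1.017 m (p = P/D = 0.797647); state ← (V=0, rpm=0)
throttle_to(11207): rpm ← 11207
set_airspeed(51.43): V ← 51.43 m/s
adjust_throttle(-1051): rpm ← 11207 -1051 = 10156
adjust_airspeed(+3.67): V ← 51.43 +3.67 = 55.1 m/s
adjust_throttle(-318): rpm ← 10156 -318 = 9838
set_airspeed(66.85): V ← 66.85 m/s
final state: V = 66.85 m/s, rpm = 9838 → n = rpm/60 = 163.966667 rev/s
J = V / (n·D) = 66.85 / (163.966667 × 1.275) = 0.319768
regime bands: climb J<0.3988 | cruise [0.3988, 0.7976) | windmill J≥0.7976
J = 0.3198 → climb

J = 0.3198, regime = climb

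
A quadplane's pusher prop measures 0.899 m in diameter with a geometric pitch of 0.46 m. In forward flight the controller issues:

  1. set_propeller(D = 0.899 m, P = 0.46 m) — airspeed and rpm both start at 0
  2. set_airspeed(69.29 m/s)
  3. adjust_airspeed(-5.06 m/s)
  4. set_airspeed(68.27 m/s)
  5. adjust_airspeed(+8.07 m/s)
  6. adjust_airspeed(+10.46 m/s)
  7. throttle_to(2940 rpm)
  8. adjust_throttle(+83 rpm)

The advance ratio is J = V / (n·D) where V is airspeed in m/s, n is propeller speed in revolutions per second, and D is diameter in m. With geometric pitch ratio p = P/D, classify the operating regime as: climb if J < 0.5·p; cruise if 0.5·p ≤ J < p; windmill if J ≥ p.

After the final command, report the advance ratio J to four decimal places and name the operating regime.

J = 1.9163, regime = windmill

set_propeller: D = 0.899 m, P = 0.46 m (p = P/D = 0.511680); state ← (V=0, rpm=0)
set_airspeed(69.29): V ← 69.29 m/s
adjust_airspeed(-5.06): V ← 69.29 -5.06 = 64.23 m/s
set_airspeed(68.27): V ← 68.27 m/s
adjust_airspeed(+8.07): V ← 68.27 +8.07 = 76.34 m/s
adjust_airspeed(+10.46): V ← 76.34 +10.46 = 86.8 m/s
throttle_to(2940): rpm ← 2940
adjust_throttle(+83): rpm ← 2940 +83 = 3023
final state: V = 86.8 m/s, rpm = 3023 → n = rpm/60 = 50.383333 rev/s
J = V / (n·D) = 86.8 / (50.383333 × 0.899) = 1.916343
regime bands: climb J<0.2558 | cruise [0.2558, 0.5117) | windmill J≥0.5117
J = 1.9163 → windmill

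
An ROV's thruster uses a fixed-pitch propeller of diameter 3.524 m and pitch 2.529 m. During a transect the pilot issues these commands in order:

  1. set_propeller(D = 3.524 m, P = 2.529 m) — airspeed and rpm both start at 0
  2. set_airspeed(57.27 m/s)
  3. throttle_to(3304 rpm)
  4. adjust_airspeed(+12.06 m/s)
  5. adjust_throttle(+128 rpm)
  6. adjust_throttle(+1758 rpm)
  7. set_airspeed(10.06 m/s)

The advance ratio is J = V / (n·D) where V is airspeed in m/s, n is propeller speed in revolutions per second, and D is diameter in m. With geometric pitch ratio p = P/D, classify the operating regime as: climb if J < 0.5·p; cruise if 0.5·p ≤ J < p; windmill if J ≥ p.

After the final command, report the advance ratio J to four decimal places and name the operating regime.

set_propeller: D = 3.524 m, P = 2.529 m (p = P/D = 0.717650); state ← (V=0, rpm=0)
set_airspeed(57.27): V ← 57.27 m/s
throttle_to(3304): rpm ← 3304
adjust_airspeed(+12.06): V ← 57.27 +12.06 = 69.33 m/s
adjust_throttle(+128): rpm ← 3304 +128 = 3432
adjust_throttle(+1758): rpm ← 3432 +1758 = 5190
set_airspeed(10.06): V ← 10.06 m/s
final state: V = 10.06 m/s, rpm = 5190 → n = rpm/60 = 86.500000 rev/s
J = V / (n·D) = 10.06 / (86.500000 × 3.524) = 0.033002
regime bands: climb J<0.3588 | cruise [0.3588, 0.7177) | windmill J≥0.7177
J = 0.0330 → climb

J = 0.0330, regime = climb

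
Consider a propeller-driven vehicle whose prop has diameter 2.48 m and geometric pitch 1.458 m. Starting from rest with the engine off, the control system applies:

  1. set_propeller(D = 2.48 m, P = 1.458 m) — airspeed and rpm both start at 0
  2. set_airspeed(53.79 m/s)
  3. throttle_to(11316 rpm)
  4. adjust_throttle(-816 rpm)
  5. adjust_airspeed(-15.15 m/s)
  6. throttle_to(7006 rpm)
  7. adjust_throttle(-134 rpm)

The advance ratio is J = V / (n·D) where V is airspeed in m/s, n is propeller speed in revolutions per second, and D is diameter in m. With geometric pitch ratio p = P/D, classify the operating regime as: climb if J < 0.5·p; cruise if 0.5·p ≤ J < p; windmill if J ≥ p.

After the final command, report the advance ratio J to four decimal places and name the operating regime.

J = 0.1360, regime = climb

set_propeller: D = 2.48 m, P = 1.458 m (p = P/D = 0.587903); state ← (V=0, rpm=0)
set_airspeed(53.79): V ← 53.79 m/s
throttle_to(11316): rpm ← 11316
adjust_throttle(-816): rpm ← 11316 -816 = 10500
adjust_airspeed(-15.15): V ← 53.79 -15.15 = 38.64 m/s
throttle_to(7006): rpm ← 7006
adjust_throttle(-134): rpm ← 7006 -134 = 6872
final state: V = 38.64 m/s, rpm = 6872 → n = rpm/60 = 114.533333 rev/s
J = V / (n·D) = 38.64 / (114.533333 × 2.48) = 0.136036
regime bands: climb J<0.2940 | cruise [0.2940, 0.5879) | windmill J≥0.5879
J = 0.1360 → climb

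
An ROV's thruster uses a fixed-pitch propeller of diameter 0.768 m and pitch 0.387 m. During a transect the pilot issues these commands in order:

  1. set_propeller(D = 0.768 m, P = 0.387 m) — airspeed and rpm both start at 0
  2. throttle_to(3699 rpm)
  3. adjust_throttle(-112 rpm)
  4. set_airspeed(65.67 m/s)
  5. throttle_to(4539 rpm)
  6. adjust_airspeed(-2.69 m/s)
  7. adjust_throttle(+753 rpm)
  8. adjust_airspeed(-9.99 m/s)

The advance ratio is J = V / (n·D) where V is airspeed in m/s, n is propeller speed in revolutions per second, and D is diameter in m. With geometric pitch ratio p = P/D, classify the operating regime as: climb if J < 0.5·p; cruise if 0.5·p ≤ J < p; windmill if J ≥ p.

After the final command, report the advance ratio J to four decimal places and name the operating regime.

set_propeller: D = 0.768 m, P = 0.387 m (p = P/D = 0.503906); state ← (V=0, rpm=0)
throttle_to(3699): rpm ← 3699
adjust_throttle(-112): rpm ← 3699 -112 = 3587
set_airspeed(65.67): V ← 65.67 m/s
throttle_to(4539): rpm ← 4539
adjust_airspeed(-2.69): V ← 65.67 -2.69 = 62.98 m/s
adjust_throttle(+753): rpm ← 4539 +753 = 5292
adjust_airspeed(-9.99): V ← 62.98 -9.99 = 52.99 m/s
final state: V = 52.99 m/s, rpm = 5292 → n = rpm/60 = 88.200000 rev/s
J = V / (n·D) = 52.99 / (88.200000 × 0.768) = 0.782283
regime bands: climb J<0.2520 | cruise [0.2520, 0.5039) | windmill J≥0.5039
J = 0.7823 → windmill

J = 0.7823, regime = windmill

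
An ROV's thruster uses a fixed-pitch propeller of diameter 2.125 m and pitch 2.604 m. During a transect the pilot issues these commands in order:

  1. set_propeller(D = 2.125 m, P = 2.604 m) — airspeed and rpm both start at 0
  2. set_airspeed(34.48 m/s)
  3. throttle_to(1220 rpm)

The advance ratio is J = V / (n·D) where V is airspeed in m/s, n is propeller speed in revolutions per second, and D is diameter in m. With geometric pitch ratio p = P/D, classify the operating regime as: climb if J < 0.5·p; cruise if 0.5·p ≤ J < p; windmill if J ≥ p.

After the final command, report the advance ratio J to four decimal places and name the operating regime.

J = 0.7980, regime = cruise

set_propeller: D = 2.125 m, P = 2.604 m (p = P/D = 1.225412); state ← (V=0, rpm=0)
set_airspeed(34.48): V ← 34.48 m/s
throttle_to(1220): rpm ← 1220
final state: V = 34.48 m/s, rpm = 1220 → n = rpm/60 = 20.333333 rev/s
J = V / (n·D) = 34.48 / (20.333333 × 2.125) = 0.797994
regime bands: climb J<0.6127 | cruise [0.6127, 1.2254) | windmill J≥1.2254
J = 0.7980 → cruise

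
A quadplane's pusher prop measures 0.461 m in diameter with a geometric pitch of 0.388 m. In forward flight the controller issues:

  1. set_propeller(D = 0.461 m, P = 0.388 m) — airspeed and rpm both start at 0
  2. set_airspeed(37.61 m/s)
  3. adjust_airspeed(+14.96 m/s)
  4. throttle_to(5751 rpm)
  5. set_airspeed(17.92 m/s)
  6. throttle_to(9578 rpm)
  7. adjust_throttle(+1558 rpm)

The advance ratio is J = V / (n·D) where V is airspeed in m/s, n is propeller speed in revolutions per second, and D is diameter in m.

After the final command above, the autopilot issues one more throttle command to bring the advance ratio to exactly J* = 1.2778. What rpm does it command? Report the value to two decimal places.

set_propeller: D = 0.461 m, P = 0.388 m (p = P/D = 0.841649); state ← (V=0, rpm=0)
set_airspeed(37.61): V ← 37.61 m/s
adjust_airspeed(+14.96): V ← 37.61 +14.96 = 52.57 m/s
throttle_to(5751): rpm ← 5751
set_airspeed(17.92): V ← 17.92 m/s
throttle_to(9578): rpm ← 9578
adjust_throttle(+1558): rpm ← 9578 +1558 = 11136
final state: V = 17.92 m/s, rpm = 11136 → n = rpm/60 = 185.600000 rev/s
target J* = 1.2778; solve J* = V/(n·D) for n: n = V/(J*·D) = 17.92/(1.2778 × 0.461) = 30.421050 rev/s
rpm = 60·n = 1825.262984

rpm = 1825.26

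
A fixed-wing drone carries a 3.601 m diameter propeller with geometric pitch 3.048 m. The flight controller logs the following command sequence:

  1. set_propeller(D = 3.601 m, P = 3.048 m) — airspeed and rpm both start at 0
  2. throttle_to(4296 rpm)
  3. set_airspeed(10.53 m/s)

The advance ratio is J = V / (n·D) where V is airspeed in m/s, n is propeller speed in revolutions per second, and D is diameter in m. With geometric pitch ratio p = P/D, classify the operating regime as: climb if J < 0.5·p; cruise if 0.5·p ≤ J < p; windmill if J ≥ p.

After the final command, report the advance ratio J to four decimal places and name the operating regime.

set_propeller: D = 3.601 m, P = 3.048 m (p = P/D = 0.846432); state ← (V=0, rpm=0)
throttle_to(4296): rpm ← 4296
set_airspeed(10.53): V ← 10.53 m/s
final state: V = 10.53 m/s, rpm = 4296 → n = rpm/60 = 71.600000 rev/s
J = V / (n·D) = 10.53 / (71.600000 × 3.601) = 0.040841
regime bands: climb J<0.4232 | cruise [0.4232, 0.8464) | windmill J≥0.8464
J = 0.0408 → climb

J = 0.0408, regime = climb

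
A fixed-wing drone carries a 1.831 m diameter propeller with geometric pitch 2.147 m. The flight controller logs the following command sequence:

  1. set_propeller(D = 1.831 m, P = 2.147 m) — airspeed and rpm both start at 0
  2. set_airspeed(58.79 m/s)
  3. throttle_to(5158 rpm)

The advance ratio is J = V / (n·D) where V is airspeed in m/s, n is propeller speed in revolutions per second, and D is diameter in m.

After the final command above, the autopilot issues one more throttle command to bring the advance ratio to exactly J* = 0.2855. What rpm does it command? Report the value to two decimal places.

set_propeller: D = 1.831 m, P = 2.147 m (p = P/D = 1.172583); state ← (V=0, rpm=0)
set_airspeed(58.79): V ← 58.79 m/s
throttle_to(5158): rpm ← 5158
final state: V = 58.79 m/s, rpm = 5158 → n = rpm/60 = 85.966667 rev/s
target J* = 0.2855; solve J* = V/(n·D) for n: n = V/(J*·D) = 58.79/(0.2855 × 1.831) = 112.462829 rev/s
rpm = 60·n = 6747.769730

rpm = 6747.77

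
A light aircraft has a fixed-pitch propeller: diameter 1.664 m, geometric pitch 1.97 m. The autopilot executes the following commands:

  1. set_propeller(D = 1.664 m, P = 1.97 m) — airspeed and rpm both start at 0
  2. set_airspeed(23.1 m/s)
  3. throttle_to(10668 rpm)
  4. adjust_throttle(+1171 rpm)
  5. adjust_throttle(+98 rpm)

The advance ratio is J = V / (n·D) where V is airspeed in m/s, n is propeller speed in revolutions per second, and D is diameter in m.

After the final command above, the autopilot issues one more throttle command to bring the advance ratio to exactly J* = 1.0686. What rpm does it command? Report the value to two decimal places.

rpm = 779.46

set_propeller: D = 1.664 m, P = 1.97 m (p = P/D = 1.183894); state ← (V=0, rpm=0)
set_airspeed(23.1): V ← 23.1 m/s
throttle_to(10668): rpm ← 10668
adjust_throttle(+1171): rpm ← 10668 +1171 = 11839
adjust_throttle(+98): rpm ← 11839 +98 = 11937
final state: V = 23.1 m/s, rpm = 11937 → n = rpm/60 = 198.950000 rev/s
target J* = 1.0686; solve J* = V/(n·D) for n: n = V/(J*·D) = 23.1/(1.0686 × 1.664) = 12.991027 rev/s
rpm = 60·n = 779.461625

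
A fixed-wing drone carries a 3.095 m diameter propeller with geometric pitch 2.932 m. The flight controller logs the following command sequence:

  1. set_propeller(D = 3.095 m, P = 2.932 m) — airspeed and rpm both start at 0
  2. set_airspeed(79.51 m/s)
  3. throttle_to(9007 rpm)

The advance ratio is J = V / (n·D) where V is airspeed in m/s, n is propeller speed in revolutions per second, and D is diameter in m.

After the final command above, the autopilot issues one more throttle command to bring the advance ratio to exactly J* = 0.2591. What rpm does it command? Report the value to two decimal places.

set_propeller: D = 3.095 m, P = 2.932 m (p = P/D = 0.947334); state ← (V=0, rpm=0)
set_airspeed(79.51): V ← 79.51 m/s
throttle_to(9007): rpm ← 9007
final state: V = 79.51 m/s, rpm = 9007 → n = rpm/60 = 150.116667 rev/s
target J* = 0.2591; solve J* = V/(n·D) for n: n = V/(J*·D) = 79.51/(0.2591 × 3.095) = 99.150221 rev/s
rpm = 60·n = 5949.013268

rpm = 5949.01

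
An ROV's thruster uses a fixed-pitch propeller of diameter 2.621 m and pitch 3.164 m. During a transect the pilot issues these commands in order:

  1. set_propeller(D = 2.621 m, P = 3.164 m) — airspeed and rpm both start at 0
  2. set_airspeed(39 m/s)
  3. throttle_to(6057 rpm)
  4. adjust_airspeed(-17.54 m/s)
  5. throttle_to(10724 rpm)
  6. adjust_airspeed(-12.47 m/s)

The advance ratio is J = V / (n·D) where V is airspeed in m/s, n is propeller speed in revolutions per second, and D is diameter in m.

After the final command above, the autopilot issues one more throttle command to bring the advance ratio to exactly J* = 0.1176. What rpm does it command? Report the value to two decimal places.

set_propeller: D = 2.621 m, P = 3.164 m (p = P/D = 1.207173); state ← (V=0, rpm=0)
set_airspeed(39): V ← 39 m/s
throttle_to(6057): rpm ← 6057
adjust_airspeed(-17.54): V ← 39 -17.54 = 21.46 m/s
throttle_to(10724): rpm ← 10724
adjust_airspeed(-12.47): V ← 21.46 -12.47 = 8.99 m/s
final state: V = 8.99 m/s, rpm = 10724 → n = rpm/60 = 178.733333 rev/s
target J* = 0.1176; solve J* = V/(n·D) for n: n = V/(J*·D) = 8.99/(0.1176 × 2.621) = 29.166569 rev/s
rpm = 60·n = 1749.994160

rpm = 1749.99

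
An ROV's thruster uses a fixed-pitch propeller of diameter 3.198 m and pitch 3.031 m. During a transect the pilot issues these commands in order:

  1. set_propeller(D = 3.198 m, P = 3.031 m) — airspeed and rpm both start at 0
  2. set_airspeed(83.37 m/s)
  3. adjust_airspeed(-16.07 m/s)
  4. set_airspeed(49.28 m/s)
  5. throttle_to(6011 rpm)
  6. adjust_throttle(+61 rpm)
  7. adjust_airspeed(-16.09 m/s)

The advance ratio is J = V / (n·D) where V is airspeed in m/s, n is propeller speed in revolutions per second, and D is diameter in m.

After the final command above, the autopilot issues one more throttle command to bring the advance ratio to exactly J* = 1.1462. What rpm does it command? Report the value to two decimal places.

rpm = 543.27

set_propeller: D = 3.198 m, P = 3.031 m (p = P/D = 0.947780); state ← (V=0, rpm=0)
set_airspeed(83.37): V ← 83.37 m/s
adjust_airspeed(-16.07): V ← 83.37 -16.07 = 67.3 m/s
set_airspeed(49.28): V ← 49.28 m/s
throttle_to(6011): rpm ← 6011
adjust_throttle(+61): rpm ← 6011 +61 = 6072
adjust_airspeed(-16.09): V ← 49.28 -16.09 = 33.19 m/s
final state: V = 33.19 m/s, rpm = 6072 → n = rpm/60 = 101.200000 rev/s
target J* = 1.1462; solve J* = V/(n·D) for n: n = V/(J*·D) = 33.19/(1.1462 × 3.198) = 9.054582 rev/s
rpm = 60·n = 543.274898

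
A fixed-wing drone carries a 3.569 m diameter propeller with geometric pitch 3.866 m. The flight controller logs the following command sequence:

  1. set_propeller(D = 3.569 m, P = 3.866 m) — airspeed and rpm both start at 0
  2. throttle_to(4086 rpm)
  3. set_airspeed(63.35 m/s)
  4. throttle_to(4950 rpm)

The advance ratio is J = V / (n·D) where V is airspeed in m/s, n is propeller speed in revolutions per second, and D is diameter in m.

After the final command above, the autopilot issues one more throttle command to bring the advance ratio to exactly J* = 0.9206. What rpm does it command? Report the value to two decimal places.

rpm = 1156.86

set_propeller: D = 3.569 m, P = 3.866 m (p = P/D = 1.083217); state ← (V=0, rpm=0)
throttle_to(4086): rpm ← 4086
set_airspeed(63.35): V ← 63.35 m/s
throttle_to(4950): rpm ← 4950
final state: V = 63.35 m/s, rpm = 4950 → n = rpm/60 = 82.500000 rev/s
target J* = 0.9206; solve J* = V/(n·D) for n: n = V/(J*·D) = 63.35/(0.9206 × 3.569) = 19.280980 rev/s
rpm = 60·n = 1156.858791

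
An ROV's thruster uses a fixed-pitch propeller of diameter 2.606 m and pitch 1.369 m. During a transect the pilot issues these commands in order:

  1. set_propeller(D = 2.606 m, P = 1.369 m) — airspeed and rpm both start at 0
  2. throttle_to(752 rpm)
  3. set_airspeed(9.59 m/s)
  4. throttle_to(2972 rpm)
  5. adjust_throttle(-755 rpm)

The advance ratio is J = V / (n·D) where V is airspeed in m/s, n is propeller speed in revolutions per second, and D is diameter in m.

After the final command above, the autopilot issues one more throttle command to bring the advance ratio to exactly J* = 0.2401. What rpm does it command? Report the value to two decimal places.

rpm = 919.61

set_propeller: D = 2.606 m, P = 1.369 m (p = P/D = 0.525326); state ← (V=0, rpm=0)
throttle_to(752): rpm ← 752
set_airspeed(9.59): V ← 9.59 m/s
throttle_to(2972): rpm ← 2972
adjust_throttle(-755): rpm ← 2972 -755 = 2217
final state: V = 9.59 m/s, rpm = 2217 → n = rpm/60 = 36.950000 rev/s
target J* = 0.2401; solve J* = V/(n·D) for n: n = V/(J*·D) = 9.59/(0.2401 × 2.606) = 15.326819 rev/s
rpm = 60·n = 919.609155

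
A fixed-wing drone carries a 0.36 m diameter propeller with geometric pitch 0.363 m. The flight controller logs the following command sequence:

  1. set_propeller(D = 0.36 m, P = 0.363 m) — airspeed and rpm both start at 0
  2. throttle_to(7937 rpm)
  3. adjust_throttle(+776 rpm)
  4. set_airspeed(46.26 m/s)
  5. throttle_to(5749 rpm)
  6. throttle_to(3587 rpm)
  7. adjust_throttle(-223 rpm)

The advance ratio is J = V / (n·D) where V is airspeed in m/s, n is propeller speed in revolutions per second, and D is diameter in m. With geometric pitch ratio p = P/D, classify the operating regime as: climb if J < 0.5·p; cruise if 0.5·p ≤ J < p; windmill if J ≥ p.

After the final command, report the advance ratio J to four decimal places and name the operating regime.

J = 2.2919, regime = windmill

set_propeller: D = 0.36 m, P = 0.363 m (p = P/D = 1.008333); state ← (V=0, rpm=0)
throttle_to(7937): rpm ← 7937
adjust_throttle(+776): rpm ← 7937 +776 = 8713
set_airspeed(46.26): V ← 46.26 m/s
throttle_to(5749): rpm ← 5749
throttle_to(3587): rpm ← 3587
adjust_throttle(-223): rpm ← 3587 -223 = 3364
final state: V = 46.26 m/s, rpm = 3364 → n = rpm/60 = 56.066667 rev/s
J = V / (n·D) = 46.26 / (56.066667 × 0.36) = 2.291914
regime bands: climb J<0.5042 | cruise [0.5042, 1.0083) | windmill J≥1.0083
J = 2.2919 → windmill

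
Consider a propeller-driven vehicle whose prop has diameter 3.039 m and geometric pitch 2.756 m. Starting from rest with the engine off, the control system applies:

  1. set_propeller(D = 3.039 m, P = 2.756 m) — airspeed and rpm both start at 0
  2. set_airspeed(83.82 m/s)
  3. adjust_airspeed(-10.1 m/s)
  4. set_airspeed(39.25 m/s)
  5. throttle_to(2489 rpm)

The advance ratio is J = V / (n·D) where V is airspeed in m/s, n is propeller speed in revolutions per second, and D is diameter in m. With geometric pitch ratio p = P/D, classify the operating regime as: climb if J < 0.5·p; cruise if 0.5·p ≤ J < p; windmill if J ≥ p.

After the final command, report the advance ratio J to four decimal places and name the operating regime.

set_propeller: D = 3.039 m, P = 2.756 m (p = P/D = 0.906877); state ← (V=0, rpm=0)
set_airspeed(83.82): V ← 83.82 m/s
adjust_airspeed(-10.1): V ← 83.82 -10.1 = 73.72 m/s
set_airspeed(39.25): V ← 39.25 m/s
throttle_to(2489): rpm ← 2489
final state: V = 39.25 m/s, rpm = 2489 → n = rpm/60 = 41.483333 rev/s
J = V / (n·D) = 39.25 / (41.483333 × 3.039) = 0.311340
regime bands: climb J<0.4534 | cruise [0.4534, 0.9069) | windmill J≥0.9069
J = 0.3113 → climb

J = 0.3113, regime = climb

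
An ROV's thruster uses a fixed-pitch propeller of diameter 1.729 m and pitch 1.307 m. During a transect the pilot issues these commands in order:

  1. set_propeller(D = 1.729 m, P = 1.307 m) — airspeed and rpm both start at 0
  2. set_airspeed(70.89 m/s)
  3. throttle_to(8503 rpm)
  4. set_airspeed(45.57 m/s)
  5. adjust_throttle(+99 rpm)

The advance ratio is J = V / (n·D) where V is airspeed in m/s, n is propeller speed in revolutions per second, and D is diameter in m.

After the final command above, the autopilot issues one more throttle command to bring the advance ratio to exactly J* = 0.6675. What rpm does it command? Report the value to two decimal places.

rpm = 2369.10

set_propeller: D = 1.729 m, P = 1.307 m (p = P/D = 0.755928); state ← (V=0, rpm=0)
set_airspeed(70.89): V ← 70.89 m/s
throttle_to(8503): rpm ← 8503
set_airspeed(45.57): V ← 45.57 m/s
adjust_throttle(+99): rpm ← 8503 +99 = 8602
final state: V = 45.57 m/s, rpm = 8602 → n = rpm/60 = 143.366667 rev/s
target J* = 0.6675; solve J* = V/(n·D) for n: n = V/(J*·D) = 45.57/(0.6675 × 1.729) = 39.485057 rev/s
rpm = 60·n = 2369.103398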